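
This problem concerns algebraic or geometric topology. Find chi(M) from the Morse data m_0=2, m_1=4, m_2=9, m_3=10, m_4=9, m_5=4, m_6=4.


Morse theory: chi(M) = sum_k (-1)^k m_k where m_k = #(index-k critical points).
= (2) + (-4) + (9) + (-10) + (9) + (-4) + (4) = 6

6


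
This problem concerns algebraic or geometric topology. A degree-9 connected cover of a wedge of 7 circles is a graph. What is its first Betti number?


Nielsen-Schreier: an index-n subgroup of F_r is free of rank 1 + n(r-1).
Equivalently: chi(cover) = n*chi(base); chi(vee_r S^1) = 1 - 7 = -6.
chi(E) = 9*(-6) = -54; rank = 1 - chi(E) = 1 - (-54) = 55.
rank = 1 + 9*(7-1) = 1 + 54 = 55

55


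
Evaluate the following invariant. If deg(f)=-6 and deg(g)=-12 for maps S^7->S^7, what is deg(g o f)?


Degree is multiplicative under composition: deg(g o f) = deg(g) * deg(f).
= -12 * -6 = 72

72


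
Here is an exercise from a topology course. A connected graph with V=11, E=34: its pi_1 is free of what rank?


For a connected graph: rank(pi_1) = b_1 = E - V + 1 = 1 - chi.
chi = V - E = 11 - 34 = -23.
rank = 1 - (-23) = 34 - 11 + 1 = 24

24


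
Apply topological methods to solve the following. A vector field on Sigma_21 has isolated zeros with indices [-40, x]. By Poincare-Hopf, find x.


Poincare-Hopf: sum of indices = chi(M).
chi(Sigma_21) = 2 - 2*21 = -40.
Sum of known indices = -40.
x = chi - (sum known) = -40 - (-40) = 0

0


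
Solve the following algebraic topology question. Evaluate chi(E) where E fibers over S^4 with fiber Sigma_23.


chi(S^4) = 2 (n even), chi(Sigma_23) = 2 - 2*23 = -44.
chi(E) = 2 * (-44) = -88

-88


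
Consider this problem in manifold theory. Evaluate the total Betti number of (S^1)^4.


b_k(T^4) = C(4,k), so the sum over k is sum_k C(4,k) = 2^4.
Total = 2^4 = 16

16


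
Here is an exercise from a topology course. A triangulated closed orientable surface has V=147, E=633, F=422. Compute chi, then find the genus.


chi = V - E + F = 147 - 633 + 422 = -64
For orientable closed surface: chi = 2 - 2g, so g = (2 - chi)/2.
g = (2 - (-64)) / 2 = 66 / 2 = 33

33


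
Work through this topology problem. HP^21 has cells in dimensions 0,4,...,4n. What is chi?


HP^21 has one cell in each dimension 0, 4, ..., 4*21 (21+1 cells, all even-dim).
chi = 21 + 1 = 22

22


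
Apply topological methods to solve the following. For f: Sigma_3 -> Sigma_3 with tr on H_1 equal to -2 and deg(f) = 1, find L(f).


L(f) = tr(f_0*) - tr(f_1*) + tr(f_2*).
= 1 - (-2) + (1)
= 4

4


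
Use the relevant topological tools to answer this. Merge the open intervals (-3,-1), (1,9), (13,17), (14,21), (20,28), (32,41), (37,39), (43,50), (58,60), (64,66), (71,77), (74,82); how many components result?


Sort and merge overlapping open intervals.
Merged: (-3,-1), (1,9), (13,28), (32,41), (43,50), (58,60), (64,66), (71,82).
Number of components = 8

8


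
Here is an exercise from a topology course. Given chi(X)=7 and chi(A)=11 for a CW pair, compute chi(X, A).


Relative Euler characteristic: chi(X, A) = chi(X) - chi(A).
= 7 - (11) = -4

-4


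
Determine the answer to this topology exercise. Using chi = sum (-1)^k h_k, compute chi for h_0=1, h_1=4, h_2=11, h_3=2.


Handles of index k contribute (-1)^k to chi (same as CW cells).
chi = (1) + (-4) + (11) + (-2) = 6

6


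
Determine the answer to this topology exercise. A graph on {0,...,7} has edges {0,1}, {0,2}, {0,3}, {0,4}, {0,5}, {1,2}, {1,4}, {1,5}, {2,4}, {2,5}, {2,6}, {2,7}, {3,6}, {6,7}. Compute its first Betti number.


b_1 = E - V + (number of components).
E = 14, V = 8, components = 1.
b_1 = 14 - 8 + 1 = 7

7


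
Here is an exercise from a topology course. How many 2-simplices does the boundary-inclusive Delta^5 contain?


Delta^5 has 5+1 vertices. A 2-face is a choice of 2+1 vertices.
f_2 = C(5+1, 2+1) = C(6,3) = 20

20


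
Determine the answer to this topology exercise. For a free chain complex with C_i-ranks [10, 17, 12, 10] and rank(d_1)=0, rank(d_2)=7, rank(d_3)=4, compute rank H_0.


rank H_k = rank(ker d_k) - rank(im d_{k+1}).
rank(ker d_0) = rank(C_0) - rank(d_0) = 10 - 0 = 10.
rank(im d_{0+1}) = 0.
rank H_0 = 10 - 0 = 10

10


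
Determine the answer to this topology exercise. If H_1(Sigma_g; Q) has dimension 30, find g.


For a closed orientable surface: b_1 = 2g.
30 = 2g
g = 30 / 2 = 15

15


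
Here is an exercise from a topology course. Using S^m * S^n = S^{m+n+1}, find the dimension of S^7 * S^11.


Join of spheres: S^m * S^n = S^{m+n+1}.
dim = 7 + 11 + 1 = 19

19


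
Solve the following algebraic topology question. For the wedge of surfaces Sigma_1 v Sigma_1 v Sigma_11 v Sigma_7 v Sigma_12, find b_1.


For a wedge X v Y: reduced H_k(X v Y) = H_k(X) + H_k(Y).
Each Sigma_g contributes b_1 = 2g.
b_1 = 2 + 2 + 22 + 14 + 24 = 64

64


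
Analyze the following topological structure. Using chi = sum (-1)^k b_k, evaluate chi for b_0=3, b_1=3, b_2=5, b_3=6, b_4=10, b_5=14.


chi = sum_k (-1)^k b_k.
= (3) + (-3) + (5) + (-6) + (10) + (-14)
= -5

-5


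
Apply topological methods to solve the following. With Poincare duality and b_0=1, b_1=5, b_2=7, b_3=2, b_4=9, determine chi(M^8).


By Poincare duality b_k = b_{8-k}, so full Betti numbers: b_0=1, b_1=5, b_2=7, b_3=2, b_4=9, b_5=2, b_6=7, b_7=5, b_8=1.
chi = sum (-1)^k b_k = 11

11


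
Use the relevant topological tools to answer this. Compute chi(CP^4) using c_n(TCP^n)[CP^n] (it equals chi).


For any closed oriented manifold, <e(TM),[M]> = chi(M).
chi(CP^4) = 4+1 = 5

5


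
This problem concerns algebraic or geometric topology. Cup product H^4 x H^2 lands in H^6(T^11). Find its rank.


Cup product: H^p x H^q -> H^{p+q}; here p+q = 4+2 = 6.
rank H^k(T^n) = C(n,k).
C(11,6) = 462

462


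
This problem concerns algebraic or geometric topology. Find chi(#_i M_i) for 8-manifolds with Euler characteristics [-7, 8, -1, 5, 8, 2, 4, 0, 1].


For n-manifolds: chi(A#B) = chi(A) + chi(B) - chi(S^8).
chi(S^8) = 1 + (-1)^8 = 2.
chi(#) = (sum chi_i) - (9-1)*chi(S^8) = 20 - 8*2 = 4

4


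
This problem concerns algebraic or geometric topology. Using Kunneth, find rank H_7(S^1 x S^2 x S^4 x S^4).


Each S^d has Poincare polynomial 1 + t^d.
The product S^1 x S^2 x S^4 x S^4 has Poincare polynomial prod(1+t^d_i).
Expanding: b_0=1, b_1=1, b_2=1, b_3=1, b_4=2, b_5=2, b_6=2, b_7=2, b_8=1, b_9=1, b_10=1, b_11=1.
b_7 = 2

2


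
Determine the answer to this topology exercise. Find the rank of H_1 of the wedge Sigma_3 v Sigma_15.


For a wedge: H_1(A v B) = H_1(A) + H_1(B).
b_1(Sigma_3) = 6, b_1(Sigma_15) = 30.
b_1 = 6 + 30 = 36

36


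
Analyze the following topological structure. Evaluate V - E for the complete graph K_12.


K_12: V = 12, E = C(12,2) = 66.
chi = V - E = 12 - 66 = -54

-54


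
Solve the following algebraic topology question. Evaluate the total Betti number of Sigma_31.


For Sigma_31: b_0 = 1, b_1 = 2g = 62, b_2 = 1.
Total = 1 + 62 + 1 = 64

64


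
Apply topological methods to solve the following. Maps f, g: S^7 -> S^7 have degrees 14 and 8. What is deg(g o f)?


Degree is multiplicative under composition: deg(g o f) = deg(g) * deg(f).
= 8 * 14 = 112

112


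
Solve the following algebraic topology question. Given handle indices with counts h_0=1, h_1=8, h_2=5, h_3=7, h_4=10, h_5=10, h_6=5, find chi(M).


Handles of index k contribute (-1)^k to chi (same as CW cells).
chi = (1) + (-8) + (5) + (-7) + (10) + (-10) + (5) = -4

-4


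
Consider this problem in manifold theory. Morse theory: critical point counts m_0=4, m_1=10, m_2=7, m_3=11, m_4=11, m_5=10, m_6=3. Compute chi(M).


Morse theory: chi(M) = sum_k (-1)^k m_k where m_k = #(index-k critical points).
= (4) + (-10) + (7) + (-11) + (11) + (-10) + (3) = -6

-6


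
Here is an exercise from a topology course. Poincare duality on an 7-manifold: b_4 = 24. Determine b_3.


Poincare duality for closed orientable n-manifolds: b_k = b_{n-k}.
Here n = 7, so b_3 = b_4 = 24

24


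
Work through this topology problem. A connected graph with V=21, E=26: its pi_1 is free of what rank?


For a connected graph: rank(pi_1) = b_1 = E - V + 1 = 1 - chi.
chi = V - E = 21 - 26 = -5.
rank = 1 - (-5) = 26 - 21 + 1 = 6

6


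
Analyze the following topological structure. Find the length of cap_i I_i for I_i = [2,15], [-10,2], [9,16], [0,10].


Intersection = [max(a_i), min(b_i)] = [9, 2].
Since 9 > 2, the intersection is empty.
Length = 0

0


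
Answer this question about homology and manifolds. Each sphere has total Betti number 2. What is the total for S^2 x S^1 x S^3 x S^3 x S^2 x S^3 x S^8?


Total Betti number is multiplicative under products.
Each S^d (d>=1) has total Betti number 2.
There are 7 sphere factors.
Total = 2^7 = 128

128


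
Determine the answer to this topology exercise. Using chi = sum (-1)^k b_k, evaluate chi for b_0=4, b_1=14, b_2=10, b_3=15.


chi = sum_k (-1)^k b_k.
= (4) + (-14) + (10) + (-15)
= -15

-15


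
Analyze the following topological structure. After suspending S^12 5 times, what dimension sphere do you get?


Each suspension raises dimension by 1: Sigma S^n = S^{n+1}.
Sigma^5 S^12 = S^{12+5} = S^17

17


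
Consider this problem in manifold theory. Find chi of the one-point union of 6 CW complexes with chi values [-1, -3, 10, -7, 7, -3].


chi(A v B) = chi(A) + chi(B) - 1 (one point identified).
For 6 spaces: chi = (sum chi_i) - (6 - 1).
sum = 3; chi = 3 - 5 = -2

-2


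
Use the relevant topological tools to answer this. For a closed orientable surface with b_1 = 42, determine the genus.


For a closed orientable surface: b_1 = 2g.
42 = 2g
g = 42 / 2 = 21

21


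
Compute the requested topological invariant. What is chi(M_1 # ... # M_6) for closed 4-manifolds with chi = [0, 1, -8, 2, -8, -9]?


For n-manifolds: chi(A#B) = chi(A) + chi(B) - chi(S^4).
chi(S^4) = 1 + (-1)^4 = 2.
chi(#) = (sum chi_i) - (6-1)*chi(S^4) = -22 - 5*2 = -32

-32


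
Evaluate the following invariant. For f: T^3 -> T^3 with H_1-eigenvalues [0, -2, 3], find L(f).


For a torus self-map: L(f) = det(I - A) where A acts on H_1.
L(f) = (1-0) * (1--2) * (1-3) = 1 * 3 * -2 = -6

-6


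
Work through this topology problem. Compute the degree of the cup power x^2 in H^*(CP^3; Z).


|x| = 2 in H^*(CP^n).
|x^2| = 2 * |x| = 2 * 2 = 4

4


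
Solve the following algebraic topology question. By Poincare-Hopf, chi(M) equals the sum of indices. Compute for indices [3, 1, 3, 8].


Poincare-Hopf: chi(M) = sum of indices of zeros.
chi = (3) + (1) + (3) + (8) = 15

15


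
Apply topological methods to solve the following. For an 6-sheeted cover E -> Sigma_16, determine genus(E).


For an n-sheeted cover: chi(E) = n * chi(B).
chi(Sigma_16) = 2 - 2*16 = -30.
chi(E) = 6 * (-30) = -180.
genus(E) = (2 - chi(E))/2 = (2 - (-180))/2 = 182/2 = 91

91


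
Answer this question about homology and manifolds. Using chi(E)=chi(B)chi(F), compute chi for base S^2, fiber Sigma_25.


chi(S^2) = 2 (n even), chi(Sigma_25) = 2 - 2*25 = -48.
chi(E) = 2 * (-48) = -96

-96


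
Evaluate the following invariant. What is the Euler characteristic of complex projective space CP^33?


CP^33 has one cell in each even dimension 0, 2, ..., 2*33 (33+1 cells total).
All cells are even-dimensional, so chi = number of cells.
chi = 33 + 1 = 34

34


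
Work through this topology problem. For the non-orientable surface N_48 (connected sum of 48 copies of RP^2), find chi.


For a non-orientable closed surface with k crosscaps: chi = 2 - k.
Here k = 48.
chi = 2 - 48 = -46

-46


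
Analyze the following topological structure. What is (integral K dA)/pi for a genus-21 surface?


Gauss-Bonnet: integral K dA = 2*pi*chi(M).
chi(Sigma_21) = 2 - 2*21 = -40.
(integral K dA)/pi = 2*chi = 2*(-40) = -80

-80


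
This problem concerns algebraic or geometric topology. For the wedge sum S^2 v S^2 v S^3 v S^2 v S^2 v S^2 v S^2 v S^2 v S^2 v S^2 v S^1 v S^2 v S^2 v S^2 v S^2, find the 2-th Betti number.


For a wedge of spheres, H_k (k>0) is free on one generator per sphere of dimension k.
Spheres of dimension 2: count = 13.
b_2 = 13

13


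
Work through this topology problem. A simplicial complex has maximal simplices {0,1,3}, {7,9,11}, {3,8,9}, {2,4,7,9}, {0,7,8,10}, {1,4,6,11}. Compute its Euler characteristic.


Enumerate all faces; f-vector: f_0=11, f_1=26, f_2=15, f_3=3.
chi = sum (-1)^k f_k = -3

-3


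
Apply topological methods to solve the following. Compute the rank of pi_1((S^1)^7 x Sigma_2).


pi_1(A x B) = pi_1(A) x pi_1(B); rank of abelianization = b_1.
b_1(T^7) = 7, b_1(Sigma_2) = 2*2 = 4.
b_1(product) = 7 + 4 = 11

11


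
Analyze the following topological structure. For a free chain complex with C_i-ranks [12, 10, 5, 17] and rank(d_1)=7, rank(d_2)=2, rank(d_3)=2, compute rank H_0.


rank H_k = rank(ker d_k) - rank(im d_{k+1}).
rank(ker d_0) = rank(C_0) - rank(d_0) = 12 - 0 = 12.
rank(im d_{0+1}) = 7.
rank H_0 = 12 - 7 = 5

5


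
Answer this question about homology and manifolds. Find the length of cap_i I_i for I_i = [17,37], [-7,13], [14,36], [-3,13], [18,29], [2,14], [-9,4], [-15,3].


Intersection = [max(a_i), min(b_i)] = [18, 3].
Since 18 > 3, the intersection is empty.
Length = 0

0


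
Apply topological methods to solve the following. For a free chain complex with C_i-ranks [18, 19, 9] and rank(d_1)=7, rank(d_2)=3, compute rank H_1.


rank H_k = rank(ker d_k) - rank(im d_{k+1}).
rank(ker d_1) = rank(C_1) - rank(d_1) = 19 - 7 = 12.
rank(im d_{1+1}) = 3.
rank H_1 = 12 - 3 = 9

9


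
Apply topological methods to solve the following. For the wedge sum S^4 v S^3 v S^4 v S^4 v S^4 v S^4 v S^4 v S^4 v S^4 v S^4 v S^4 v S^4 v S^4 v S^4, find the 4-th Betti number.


For a wedge of spheres, H_k (k>0) is free on one generator per sphere of dimension k.
Spheres of dimension 4: count = 13.
b_4 = 13

13


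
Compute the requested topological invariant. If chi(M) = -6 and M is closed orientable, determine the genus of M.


chi = 2 - 2g for closed orientable surfaces.
-6 = 2 - 2g
2g = 2 - (-6) = 8
g = 4

4


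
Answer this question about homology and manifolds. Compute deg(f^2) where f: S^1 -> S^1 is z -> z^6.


deg(f) = 6. Degree is multiplicative: deg(f^2) = (deg f)^2.
deg(f^2) = (6)^2 = 36

36


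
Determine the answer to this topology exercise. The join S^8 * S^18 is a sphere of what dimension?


Join of spheres: S^m * S^n = S^{m+n+1}.
dim = 8 + 18 + 1 = 27

27


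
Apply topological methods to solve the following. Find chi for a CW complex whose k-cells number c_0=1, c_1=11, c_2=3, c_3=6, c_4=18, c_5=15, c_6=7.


chi = sum_k (-1)^k c_k.
= (-1)^0*1 + (-1)^1*11 + (-1)^2*3 + (-1)^3*6 + (-1)^4*18 + (-1)^5*15 + (-1)^6*7
= (1) + (-11) + (3) + (-6) + (18) + (-15) + (7)
= -3

-3


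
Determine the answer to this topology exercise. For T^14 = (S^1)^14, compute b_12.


By the Kunneth formula, b_k(T^n) = C(n,k).
b_12(T^14) = C(14,12).
C(14,12) = 14!/(12!*2!) = 91

91


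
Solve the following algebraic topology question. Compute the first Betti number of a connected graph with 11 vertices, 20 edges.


For a connected graph: rank(pi_1) = b_1 = E - V + 1 = 1 - chi.
chi = V - E = 11 - 20 = -9.
rank = 1 - (-9) = 20 - 11 + 1 = 10

10


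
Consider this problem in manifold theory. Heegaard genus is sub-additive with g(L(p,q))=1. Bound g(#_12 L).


Heegaard genus satisfies g(A#B) <= g(A) + g(B).
Each lens space has g = 1.
Upper bound: 12 * 1 = 12

12


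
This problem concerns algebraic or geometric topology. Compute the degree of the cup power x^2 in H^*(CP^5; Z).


|x| = 2 in H^*(CP^n).
|x^2| = 2 * |x| = 2 * 2 = 4

4


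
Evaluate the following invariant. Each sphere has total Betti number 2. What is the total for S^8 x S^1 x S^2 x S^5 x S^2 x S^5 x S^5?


Total Betti number is multiplicative under products.
Each S^d (d>=1) has total Betti number 2.
There are 7 sphere factors.
Total = 2^7 = 128

128


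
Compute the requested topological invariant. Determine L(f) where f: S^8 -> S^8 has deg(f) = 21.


On S^8: L(f) = tr(f_0*) + (-1)^8 tr(f_8*) = 1 + (-1)^8 * deg(f).
L(f) = 1 + (-1)^8 * 21 = 1 + 21 = 22

22


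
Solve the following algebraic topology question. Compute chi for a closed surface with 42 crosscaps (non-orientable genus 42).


For a non-orientable closed surface with k crosscaps: chi = 2 - k.
Here k = 42.
chi = 2 - 42 = -40

-40


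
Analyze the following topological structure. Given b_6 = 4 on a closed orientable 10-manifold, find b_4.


Poincare duality for closed orientable n-manifolds: b_k = b_{n-k}.
Here n = 10, so b_4 = b_6 = 4

4


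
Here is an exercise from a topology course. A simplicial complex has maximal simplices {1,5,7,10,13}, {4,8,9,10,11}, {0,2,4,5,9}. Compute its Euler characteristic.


Enumerate all faces; f-vector: f_0=11, f_1=29, f_2=30, f_3=15, f_4=3.
chi = sum (-1)^k f_k = 0

0


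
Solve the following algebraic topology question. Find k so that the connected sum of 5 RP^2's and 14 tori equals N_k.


Since a >= 1, the sum is non-orientable; each T^2 can be replaced by RP^2 # RP^2 (since T^2#RP^2 = 3RP^2).
Total crosscaps k = 5 + 2*14 = 33.
Check via chi: chi = 5*1 + 14*0 - (5+14-1)*2 = -31 = 2 - k = -31. Consistent.

33


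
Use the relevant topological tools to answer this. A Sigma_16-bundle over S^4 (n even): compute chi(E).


chi(S^4) = 2 (n even), chi(Sigma_16) = 2 - 2*16 = -30.
chi(E) = 2 * (-30) = -60

-60


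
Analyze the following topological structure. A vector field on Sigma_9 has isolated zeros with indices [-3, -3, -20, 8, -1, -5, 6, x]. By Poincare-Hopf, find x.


Poincare-Hopf: sum of indices = chi(M).
chi(Sigma_9) = 2 - 2*9 = -16.
Sum of known indices = -18.
x = chi - (sum known) = -16 - (-18) = 2

2


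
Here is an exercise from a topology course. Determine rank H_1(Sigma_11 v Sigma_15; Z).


For a wedge: H_1(A v B) = H_1(A) + H_1(B).
b_1(Sigma_11) = 22, b_1(Sigma_15) = 30.
b_1 = 22 + 30 = 52

52


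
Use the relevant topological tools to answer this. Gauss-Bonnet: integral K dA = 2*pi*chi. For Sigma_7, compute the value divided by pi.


Gauss-Bonnet: integral K dA = 2*pi*chi(M).
chi(Sigma_7) = 2 - 2*7 = -12.
(integral K dA)/pi = 2*chi = 2*(-12) = -24

-24


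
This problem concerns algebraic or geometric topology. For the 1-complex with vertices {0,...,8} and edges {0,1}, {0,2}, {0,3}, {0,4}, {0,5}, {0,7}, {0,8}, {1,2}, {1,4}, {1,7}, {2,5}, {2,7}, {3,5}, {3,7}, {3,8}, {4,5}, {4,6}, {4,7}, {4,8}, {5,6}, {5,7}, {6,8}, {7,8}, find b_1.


b_1 = E - V + (number of components).
E = 23, V = 9, components = 1.
b_1 = 23 - 9 + 1 = 15

15


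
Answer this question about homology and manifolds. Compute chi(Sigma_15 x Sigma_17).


chi(Sigma_15) = 2 - 2*15 = -28
chi(Sigma_17) = 2 - 2*17 = -32
chi(product) = (-28) * (-32) = 896

896


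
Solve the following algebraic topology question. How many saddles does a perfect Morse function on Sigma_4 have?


A perfect Morse function has m_k = b_k.
For Sigma_4: b_0=1, b_1=2g=8, b_2=1.
Saddles m_1 = 2g = 8

8


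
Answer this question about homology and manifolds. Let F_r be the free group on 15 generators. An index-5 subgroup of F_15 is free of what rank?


Nielsen-Schreier: an index-n subgroup of F_r is free of rank 1 + n(r-1).
Equivalently: chi(cover) = n*chi(base); chi(vee_r S^1) = 1 - 15 = -14.
chi(E) = 5*(-14) = -70; rank = 1 - chi(E) = 1 - (-70) = 71.
rank = 1 + 5*(15-1) = 1 + 70 = 71

71


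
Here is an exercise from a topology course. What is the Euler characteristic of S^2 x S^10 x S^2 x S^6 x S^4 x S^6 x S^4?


chi is multiplicative: chi(X x Y) = chi(X) chi(Y).
Each even-dim sphere has chi = 2. There are 7 factors.
chi = 2^7 = 128

128


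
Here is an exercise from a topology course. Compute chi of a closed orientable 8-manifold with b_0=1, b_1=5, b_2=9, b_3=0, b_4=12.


By Poincare duality b_k = b_{8-k}, so full Betti numbers: b_0=1, b_1=5, b_2=9, b_3=0, b_4=12, b_5=0, b_6=9, b_7=5, b_8=1.
chi = sum (-1)^k b_k = 22

22


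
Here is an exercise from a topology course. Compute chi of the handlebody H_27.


A genus-g handlebody deformation retracts to a wedge of g circles.
chi(vee_g S^1) = 1 - g.
chi(H_27) = 1 - 27 = -26

-26


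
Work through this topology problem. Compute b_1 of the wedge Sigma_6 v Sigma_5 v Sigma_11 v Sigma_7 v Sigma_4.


For a wedge X v Y: reduced H_k(X v Y) = H_k(X) + H_k(Y).
Each Sigma_g contributes b_1 = 2g.
b_1 = 12 + 10 + 22 + 14 + 8 = 66

66


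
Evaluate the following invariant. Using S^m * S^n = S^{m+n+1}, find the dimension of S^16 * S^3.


Join of spheres: S^m * S^n = S^{m+n+1}.
dim = 16 + 3 + 1 = 20

20


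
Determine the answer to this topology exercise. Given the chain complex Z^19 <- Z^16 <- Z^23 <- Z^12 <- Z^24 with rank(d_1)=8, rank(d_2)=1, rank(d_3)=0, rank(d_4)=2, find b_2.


rank H_k = rank(ker d_k) - rank(im d_{k+1}).
rank(ker d_2) = rank(C_2) - rank(d_2) = 23 - 1 = 22.
rank(im d_{2+1}) = 0.
rank H_2 = 22 - 0 = 22

22


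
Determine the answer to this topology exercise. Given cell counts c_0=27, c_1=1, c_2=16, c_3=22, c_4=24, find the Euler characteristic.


chi = sum_k (-1)^k c_k.
= (-1)^0*27 + (-1)^1*1 + (-1)^2*16 + (-1)^3*22 + (-1)^4*24
= (27) + (-1) + (16) + (-22) + (24)
= 44

44


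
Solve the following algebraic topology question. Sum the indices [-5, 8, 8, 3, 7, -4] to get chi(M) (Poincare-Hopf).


Poincare-Hopf: chi(M) = sum of indices of zeros.
chi = (-5) + (8) + (8) + (3) + (7) + (-4) = 17

17


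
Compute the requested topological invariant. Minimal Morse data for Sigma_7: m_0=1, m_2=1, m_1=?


A perfect Morse function has m_k = b_k.
For Sigma_7: b_0=1, b_1=2g=14, b_2=1.
Saddles m_1 = 2g = 14

14


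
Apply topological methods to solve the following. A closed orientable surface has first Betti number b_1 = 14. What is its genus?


For a closed orientable surface: b_1 = 2g.
14 = 2g
g = 14 / 2 = 7

7


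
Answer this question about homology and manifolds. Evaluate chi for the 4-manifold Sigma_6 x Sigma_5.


chi(Sigma_6) = 2 - 2*6 = -10
chi(Sigma_5) = 2 - 2*5 = -8
chi(product) = (-10) * (-8) = 80

80


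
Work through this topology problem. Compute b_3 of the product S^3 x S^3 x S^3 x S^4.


Each S^d has Poincare polynomial 1 + t^d.
The product S^3 x S^3 x S^3 x S^4 has Poincare polynomial prod(1+t^d_i).
Expanding: b_0=1, b_3=3, b_4=1, b_6=3, b_7=3, b_9=1, b_10=3, b_13=1.
b_3 = 3

3


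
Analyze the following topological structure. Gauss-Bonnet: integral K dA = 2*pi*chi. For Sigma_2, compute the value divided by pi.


Gauss-Bonnet: integral K dA = 2*pi*chi(M).
chi(Sigma_2) = 2 - 2*2 = -2.
(integral K dA)/pi = 2*chi = 2*(-2) = -4

-4


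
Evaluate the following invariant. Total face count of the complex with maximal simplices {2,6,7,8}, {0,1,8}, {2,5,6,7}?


Each maximal simplex on m vertices has 2^m - 1 nonempty faces.
Take the union (dedupe shared faces).
Total distinct faces = 29

29


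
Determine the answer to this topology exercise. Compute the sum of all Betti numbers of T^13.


b_k(T^13) = C(13,k), so the sum over k is sum_k C(13,k) = 2^13.
Total = 2^13 = 8192

8192


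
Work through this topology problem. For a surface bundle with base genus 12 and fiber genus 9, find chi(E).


For a fiber bundle F -> E -> B (with CW structure): chi(E) = chi(B) * chi(F).
chi(Sigma_12) = -22, chi(Sigma_9) = -16.
chi(E) = (-22) * (-16) = 352

352


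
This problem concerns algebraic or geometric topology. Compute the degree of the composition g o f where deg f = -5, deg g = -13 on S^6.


Degree is multiplicative under composition: deg(g o f) = deg(g) * deg(f).
= -13 * -5 = 65

65


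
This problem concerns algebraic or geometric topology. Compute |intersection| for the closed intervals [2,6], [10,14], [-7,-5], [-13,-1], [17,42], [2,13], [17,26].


Intersection = [max(a_i), min(b_i)] = [17, -5].
Since 17 > -5, the intersection is empty.
Length = 0

0


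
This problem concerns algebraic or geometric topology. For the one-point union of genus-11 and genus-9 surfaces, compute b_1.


For a wedge: H_1(A v B) = H_1(A) + H_1(B).
b_1(Sigma_11) = 22, b_1(Sigma_9) = 18.
b_1 = 22 + 18 = 40

40


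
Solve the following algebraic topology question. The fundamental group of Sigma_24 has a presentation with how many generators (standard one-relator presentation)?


Standard presentation: pi_1(Sigma_g) = <a_1,b_1,...,a_g,b_g | [a_1,b_1]...[a_g,b_g] = 1>.
Number of generators = 2g = 2*24 = 48

48


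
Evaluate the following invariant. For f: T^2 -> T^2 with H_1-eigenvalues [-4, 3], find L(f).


For a torus self-map: L(f) = det(I - A) where A acts on H_1.
L(f) = (1--4) * (1-3) = 5 * -2 = -10

-10


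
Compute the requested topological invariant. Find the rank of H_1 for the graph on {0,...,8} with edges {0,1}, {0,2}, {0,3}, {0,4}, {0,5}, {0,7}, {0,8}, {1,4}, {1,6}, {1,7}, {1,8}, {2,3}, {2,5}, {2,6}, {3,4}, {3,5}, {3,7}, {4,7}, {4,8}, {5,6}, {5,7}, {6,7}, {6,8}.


b_1 = E - V + (number of components).
E = 23, V = 9, components = 1.
b_1 = 23 - 9 + 1 = 15

15


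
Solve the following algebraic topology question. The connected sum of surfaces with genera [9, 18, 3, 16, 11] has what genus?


Genus is additive under connected sum of orientable surfaces.
g = 9 + 18 + 3 + 16 + 11 = 57

57


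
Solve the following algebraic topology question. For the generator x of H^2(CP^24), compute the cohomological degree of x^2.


|x| = 2 in H^*(CP^n).
|x^2| = 2 * |x| = 2 * 2 = 4

4


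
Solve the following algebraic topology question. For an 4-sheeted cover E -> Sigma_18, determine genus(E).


For an n-sheeted cover: chi(E) = n * chi(B).
chi(Sigma_18) = 2 - 2*18 = -34.
chi(E) = 4 * (-34) = -136.
genus(E) = (2 - chi(E))/2 = (2 - (-136))/2 = 138/2 = 69

69


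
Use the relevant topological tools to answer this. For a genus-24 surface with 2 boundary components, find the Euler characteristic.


For a compact orientable surface with genus g and b boundary components: chi = 2 - 2g - b.
chi = 2 - 2*24 - 2 = 2 - 48 - 2 = -48

-48


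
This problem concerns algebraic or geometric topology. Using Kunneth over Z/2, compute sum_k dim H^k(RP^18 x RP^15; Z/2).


dim H^*(RP^n; Z/2) = n+1 (one Z/2 in each degree 0..n).
Total Betti number is multiplicative.
Total = (18+1) * (15+1) = 19 * 16 = 304

304


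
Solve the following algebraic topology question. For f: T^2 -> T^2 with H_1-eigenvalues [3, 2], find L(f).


For a torus self-map: L(f) = det(I - A) where A acts on H_1.
L(f) = (1-3) * (1-2) = -2 * -1 = 2

2


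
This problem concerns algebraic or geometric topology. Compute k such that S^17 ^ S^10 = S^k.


S^m ^ S^n = S^{m+n}.
k = 17 + 10 = 27

27


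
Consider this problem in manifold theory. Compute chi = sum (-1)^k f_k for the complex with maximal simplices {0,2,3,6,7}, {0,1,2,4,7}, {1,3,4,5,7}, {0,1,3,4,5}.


Enumerate all faces; f-vector: f_0=8, f_1=24, f_2=33, f_3=19, f_4=4.
chi = sum (-1)^k f_k = 2

2


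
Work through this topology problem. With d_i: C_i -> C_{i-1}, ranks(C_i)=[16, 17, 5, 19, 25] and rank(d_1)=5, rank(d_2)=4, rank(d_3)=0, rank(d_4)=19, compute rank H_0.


rank H_k = rank(ker d_k) - rank(im d_{k+1}).
rank(ker d_0) = rank(C_0) - rank(d_0) = 16 - 0 = 16.
rank(im d_{0+1}) = 5.
rank H_0 = 16 - 5 = 11

11


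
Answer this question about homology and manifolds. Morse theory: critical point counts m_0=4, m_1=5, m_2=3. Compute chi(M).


Morse theory: chi(M) = sum_k (-1)^k m_k where m_k = #(index-k critical points).
= (4) + (-5) + (3) = 2

2


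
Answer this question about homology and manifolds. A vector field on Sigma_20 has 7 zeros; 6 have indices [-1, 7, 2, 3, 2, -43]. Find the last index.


Poincare-Hopf: sum of indices = chi(M).
chi(Sigma_20) = 2 - 2*20 = -38.
Sum of known indices = -30.
x = chi - (sum known) = -38 - (-30) = -8

-8


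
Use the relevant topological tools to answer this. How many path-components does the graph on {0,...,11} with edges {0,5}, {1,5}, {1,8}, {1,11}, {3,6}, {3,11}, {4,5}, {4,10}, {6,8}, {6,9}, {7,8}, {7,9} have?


Run DFS/union-find over 12 vertices.
V = 12, E = 12.
Number of components = 2

2


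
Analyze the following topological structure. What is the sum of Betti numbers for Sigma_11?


For Sigma_11: b_0 = 1, b_1 = 2g = 22, b_2 = 1.
Total = 1 + 22 + 1 = 24

24


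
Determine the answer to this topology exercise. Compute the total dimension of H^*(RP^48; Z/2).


H^k(RP^48; Z/2) = Z/2 for each 0 <= k <= 48.
Total dimension = 48 + 1 = 49

49


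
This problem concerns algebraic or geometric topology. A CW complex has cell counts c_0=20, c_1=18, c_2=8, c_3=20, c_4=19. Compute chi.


chi = sum_k (-1)^k c_k.
= (-1)^0*20 + (-1)^1*18 + (-1)^2*8 + (-1)^3*20 + (-1)^4*19
= (20) + (-18) + (8) + (-20) + (19)
= 9

9


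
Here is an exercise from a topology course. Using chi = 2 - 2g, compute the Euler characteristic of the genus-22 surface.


For a closed orientable surface of genus g: chi = 2 - 2g.
Here g = 22.
chi = 2 - 2*22 = 2 - 44 = -42

-42


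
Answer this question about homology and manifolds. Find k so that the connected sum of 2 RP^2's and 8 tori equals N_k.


Since a >= 1, the sum is non-orientable; each T^2 can be replaced by RP^2 # RP^2 (since T^2#RP^2 = 3RP^2).
Total crosscaps k = 2 + 2*8 = 18.
Check via chi: chi = 2*1 + 8*0 - (2+8-1)*2 = -16 = 2 - k = -16. Consistent.

18


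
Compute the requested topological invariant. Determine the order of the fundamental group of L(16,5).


pi_1(L(p,q)) = Z/pZ for any q coprime to p.
|pi_1(L(16,5))| = 16

16


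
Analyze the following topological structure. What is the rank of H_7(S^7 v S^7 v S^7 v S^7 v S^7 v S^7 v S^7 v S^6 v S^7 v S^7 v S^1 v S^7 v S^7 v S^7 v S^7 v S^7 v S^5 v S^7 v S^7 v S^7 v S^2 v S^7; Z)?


For a wedge of spheres, H_k (k>0) is free on one generator per sphere of dimension k.
Spheres of dimension 7: count = 18.
b_7 = 18

18


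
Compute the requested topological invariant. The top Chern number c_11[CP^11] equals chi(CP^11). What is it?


For any closed oriented manifold, <e(TM),[M]> = chi(M).
chi(CP^11) = 11+1 = 12

12


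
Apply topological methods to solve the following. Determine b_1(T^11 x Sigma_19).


pi_1(A x B) = pi_1(A) x pi_1(B); rank of abelianization = b_1.
b_1(T^11) = 11, b_1(Sigma_19) = 2*19 = 38.
b_1(product) = 11 + 38 = 49

49


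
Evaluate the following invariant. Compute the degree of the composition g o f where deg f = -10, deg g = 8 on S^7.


Degree is multiplicative under composition: deg(g o f) = deg(g) * deg(f).
= 8 * -10 = -80

-80


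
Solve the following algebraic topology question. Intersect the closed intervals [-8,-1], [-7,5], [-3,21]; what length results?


Intersection = [max(a_i), min(b_i)] = [-3, -1].
Length = -1 - -3 = 2

2


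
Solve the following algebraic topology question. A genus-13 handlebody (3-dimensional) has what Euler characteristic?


A genus-g handlebody deformation retracts to a wedge of g circles.
chi(vee_g S^1) = 1 - g.
chi(H_13) = 1 - 13 = -12

-12


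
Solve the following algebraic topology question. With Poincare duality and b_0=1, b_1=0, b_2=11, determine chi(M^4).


By Poincare duality b_k = b_{4-k}, so full Betti numbers: b_0=1, b_1=0, b_2=11, b_3=0, b_4=1.
chi = sum (-1)^k b_k = 13

13


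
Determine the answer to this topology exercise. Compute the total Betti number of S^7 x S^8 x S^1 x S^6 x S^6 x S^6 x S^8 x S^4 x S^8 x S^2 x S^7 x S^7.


Total Betti number is multiplicative under products.
Each S^d (d>=1) has total Betti number 2.
There are 12 sphere factors.
Total = 2^12 = 4096

4096


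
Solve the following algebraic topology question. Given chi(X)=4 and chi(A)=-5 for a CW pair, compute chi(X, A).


Relative Euler characteristic: chi(X, A) = chi(X) - chi(A).
= 4 - (-5) = 9

9


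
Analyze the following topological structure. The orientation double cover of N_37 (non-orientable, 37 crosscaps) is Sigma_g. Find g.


chi(N_37) = 2 - 37 = -35.
Double cover: chi(Sigma_g) = 2 * chi(N_37) = 2*(-35) = -70.
2 - 2g = -70, so g = (2 - (-70))/2 = 72/2 = 36

36


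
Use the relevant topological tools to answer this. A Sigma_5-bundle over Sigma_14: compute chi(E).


For a fiber bundle F -> E -> B (with CW structure): chi(E) = chi(B) * chi(F).
chi(Sigma_14) = -26, chi(Sigma_5) = -8.
chi(E) = (-26) * (-8) = 208

208


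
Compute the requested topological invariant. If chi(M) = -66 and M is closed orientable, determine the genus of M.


chi = 2 - 2g for closed orientable surfaces.
-66 = 2 - 2g
2g = 2 - (-66) = 68
g = 34

34


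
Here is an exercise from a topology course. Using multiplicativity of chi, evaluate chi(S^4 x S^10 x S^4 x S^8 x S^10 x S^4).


chi is multiplicative: chi(X x Y) = chi(X) chi(Y).
Each even-dim sphere has chi = 2. There are 6 factors.
chi = 2^6 = 64

64


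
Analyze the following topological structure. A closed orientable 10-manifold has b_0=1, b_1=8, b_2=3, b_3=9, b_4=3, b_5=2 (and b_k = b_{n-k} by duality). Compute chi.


By Poincare duality b_k = b_{10-k}, so full Betti numbers: b_0=1, b_1=8, b_2=3, b_3=9, b_4=3, b_5=2, b_6=3, b_7=9, b_8=3, b_9=8, b_10=1.
chi = sum (-1)^k b_k = -22

-22


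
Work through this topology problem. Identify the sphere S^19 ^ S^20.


S^m ^ S^n = S^{m+n}.
k = 19 + 20 = 39

39


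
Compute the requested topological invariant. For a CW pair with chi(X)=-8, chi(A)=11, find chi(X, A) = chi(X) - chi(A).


Relative Euler characteristic: chi(X, A) = chi(X) - chi(A).
= -8 - (11) = -19

-19


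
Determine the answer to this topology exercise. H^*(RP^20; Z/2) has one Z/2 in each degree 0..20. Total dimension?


H^k(RP^20; Z/2) = Z/2 for each 0 <= k <= 20.
Total dimension = 20 + 1 = 21

21


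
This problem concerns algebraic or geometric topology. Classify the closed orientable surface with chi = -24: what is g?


chi = 2 - 2g for closed orientable surfaces.
-24 = 2 - 2g
2g = 2 - (-24) = 26
g = 13

13


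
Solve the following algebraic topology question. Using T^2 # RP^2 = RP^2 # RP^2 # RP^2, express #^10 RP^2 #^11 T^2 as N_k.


Since a >= 1, the sum is non-orientable; each T^2 can be replaced by RP^2 # RP^2 (since T^2#RP^2 = 3RP^2).
Total crosscaps k = 10 + 2*11 = 32.
Check via chi: chi = 10*1 + 11*0 - (10+11-1)*2 = -30 = 2 - k = -30. Consistent.

32


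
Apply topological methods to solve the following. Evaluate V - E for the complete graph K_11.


K_11: V = 11, E = C(11,2) = 55.
chi = V - E = 11 - 55 = -44

-44


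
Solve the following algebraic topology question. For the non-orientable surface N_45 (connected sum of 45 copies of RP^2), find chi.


For a non-orientable closed surface with k crosscaps: chi = 2 - k.
Here k = 45.
chi = 2 - 45 = -43

-43


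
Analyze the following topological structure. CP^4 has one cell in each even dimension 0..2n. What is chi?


CP^4 has one cell in each even dimension 0, 2, ..., 2*4 (4+1 cells total).
All cells are even-dimensional, so chi = number of cells.
chi = 4 + 1 = 5

5


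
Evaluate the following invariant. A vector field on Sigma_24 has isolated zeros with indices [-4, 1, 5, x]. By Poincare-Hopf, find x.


Poincare-Hopf: sum of indices = chi(M).
chi(Sigma_24) = 2 - 2*24 = -46.
Sum of known indices = 2.
x = chi - (sum known) = -46 - (2) = -48

-48


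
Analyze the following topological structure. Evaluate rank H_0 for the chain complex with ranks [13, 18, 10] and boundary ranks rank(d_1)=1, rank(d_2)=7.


rank H_k = rank(ker d_k) - rank(im d_{k+1}).
rank(ker d_0) = rank(C_0) - rank(d_0) = 13 - 0 = 13.
rank(im d_{0+1}) = 1.
rank H_0 = 13 - 1 = 12

12


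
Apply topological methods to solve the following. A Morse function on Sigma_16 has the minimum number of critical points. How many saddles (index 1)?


A perfect Morse function has m_k = b_k.
For Sigma_16: b_0=1, b_1=2g=32, b_2=1.
Saddles m_1 = 2g = 32

32


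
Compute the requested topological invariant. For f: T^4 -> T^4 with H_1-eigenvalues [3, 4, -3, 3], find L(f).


For a torus self-map: L(f) = det(I - A) where A acts on H_1.
L(f) = (1-3) * (1-4) * (1--3) * (1-3) = -2 * -3 * 4 * -2 = -48

-48


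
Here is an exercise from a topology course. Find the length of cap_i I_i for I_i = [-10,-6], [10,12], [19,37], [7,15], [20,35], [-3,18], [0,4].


Intersection = [max(a_i), min(b_i)] = [20, -6].
Since 20 > -6, the intersection is empty.
Length = 0

0


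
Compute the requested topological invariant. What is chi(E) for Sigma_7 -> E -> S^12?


chi(S^12) = 2 (n even), chi(Sigma_7) = 2 - 2*7 = -12.
chi(E) = 2 * (-12) = -24

-24


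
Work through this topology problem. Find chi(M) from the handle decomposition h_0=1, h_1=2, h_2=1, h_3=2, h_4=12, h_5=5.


Handles of index k contribute (-1)^k to chi (same as CW cells).
chi = (1) + (-2) + (1) + (-2) + (12) + (-5) = 5

5


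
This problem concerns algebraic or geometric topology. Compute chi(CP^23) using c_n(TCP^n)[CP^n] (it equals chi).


For any closed oriented manifold, <e(TM),[M]> = chi(M).
chi(CP^23) = 23+1 = 24

24


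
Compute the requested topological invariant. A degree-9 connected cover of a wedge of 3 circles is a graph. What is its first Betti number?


Nielsen-Schreier: an index-n subgroup of F_r is free of rank 1 + n(r-1).
Equivalently: chi(cover) = n*chi(base); chi(vee_r S^1) = 1 - 3 = -2.
chi(E) = 9*(-2) = -18; rank = 1 - chi(E) = 1 - (-18) = 19.
rank = 1 + 9*(3-1) = 1 + 18 = 19

19


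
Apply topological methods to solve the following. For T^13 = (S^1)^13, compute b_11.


By the Kunneth formula, b_k(T^n) = C(n,k).
b_11(T^13) = C(13,11).
C(13,11) = 13!/(11!*2!) = 78

78


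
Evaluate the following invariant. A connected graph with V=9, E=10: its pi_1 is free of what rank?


For a connected graph: rank(pi_1) = b_1 = E - V + 1 = 1 - chi.
chi = V - E = 9 - 10 = -1.
rank = 1 - (-1) = 10 - 9 + 1 = 2

2


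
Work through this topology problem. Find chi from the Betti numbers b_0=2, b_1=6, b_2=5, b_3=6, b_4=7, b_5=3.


chi = sum_k (-1)^k b_k.
= (2) + (-6) + (5) + (-6) + (7) + (-3)
= -1

-1


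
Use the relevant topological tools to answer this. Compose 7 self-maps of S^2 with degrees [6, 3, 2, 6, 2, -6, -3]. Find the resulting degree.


Degree is multiplicative: deg(composition) = product of degrees.
= (6) * (3) * (2) * (6) * (2) * (-6) * (-3) = 7776

7776


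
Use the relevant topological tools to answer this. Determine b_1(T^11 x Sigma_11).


pi_1(A x B) = pi_1(A) x pi_1(B); rank of abelianization = b_1.
b_1(T^11) = 11, b_1(Sigma_11) = 2*11 = 22.
b_1(product) = 11 + 22 = 33

33


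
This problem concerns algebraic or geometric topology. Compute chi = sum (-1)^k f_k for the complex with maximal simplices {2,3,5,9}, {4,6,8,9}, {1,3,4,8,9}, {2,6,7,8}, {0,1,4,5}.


Enumerate all faces; f-vector: f_0=10, f_1=28, f_2=25, f_3=9, f_4=1.
chi = sum (-1)^k f_k = -1

-1


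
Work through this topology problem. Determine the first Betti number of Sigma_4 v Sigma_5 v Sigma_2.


For a wedge X v Y: reduced H_k(X v Y) = H_k(X) + H_k(Y).
Each Sigma_g contributes b_1 = 2g.
b_1 = 8 + 10 + 4 = 22

22


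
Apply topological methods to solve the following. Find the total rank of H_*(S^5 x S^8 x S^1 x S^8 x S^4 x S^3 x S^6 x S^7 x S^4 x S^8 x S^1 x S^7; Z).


Total Betti number is multiplicative under products.
Each S^d (d>=1) has total Betti number 2.
There are 12 sphere factors.
Total = 2^12 = 4096

4096


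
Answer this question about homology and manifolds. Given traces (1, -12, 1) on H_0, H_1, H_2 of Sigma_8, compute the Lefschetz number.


L(f) = tr(f_0*) - tr(f_1*) + tr(f_2*).
= 1 - (-12) + (1)
= 14

14


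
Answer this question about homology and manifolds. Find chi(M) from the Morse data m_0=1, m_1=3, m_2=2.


Morse theory: chi(M) = sum_k (-1)^k m_k where m_k = #(index-k critical points).
= (1) + (-3) + (2) = 0

0
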